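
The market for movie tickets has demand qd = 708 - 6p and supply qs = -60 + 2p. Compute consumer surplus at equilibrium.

Consumer surplus = 1452

Equilibrium: 708 - 6p = -60 + 2p gives p* = 96, q* = 132.
Demand choke price (qd = 0): p = 118.
CS = ½(118 − 96)(132) = 1452.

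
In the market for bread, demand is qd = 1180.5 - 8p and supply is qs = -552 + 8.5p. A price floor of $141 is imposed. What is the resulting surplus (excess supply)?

Surplus = 594

Equilibrium price would be p* = 105, so the floor at 141 binds.
At p = 141: qd = 52.5, qs = 646.5.
Surplus = 646.5 − 52.5 = 594.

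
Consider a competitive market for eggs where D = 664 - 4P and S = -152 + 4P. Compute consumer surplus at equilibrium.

Consumer surplus = 8192

Equilibrium: 664 - 4P = -152 + 4P gives P* = 102, Q* = 256.
Demand choke price (D = 0): P = 166.
CS = ½(166 − 102)(256) = 8192.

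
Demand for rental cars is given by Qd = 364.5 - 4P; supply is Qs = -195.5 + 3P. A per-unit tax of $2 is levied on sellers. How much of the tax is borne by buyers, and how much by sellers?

Buyers bear 6/7, sellers bear 8/7

Pre-tax equilibrium: P* = 80, Q* = 44.5.
Tax on sellers shifts supply to Qs = -195.5 + 3(P − 2) = -201.5 + 3P.
364.5 - 4P = -201.5 + 3P gives buyer price Pb = 566/7; sellers receive Ps = 566/7 − 2 = 552/7.
New quantity: Q = 364.5 − 4(566/7) = 575/14.
Buyer burden = 566/7 − 80 = 6/7; seller burden = 80 − 552/7 = 8/7.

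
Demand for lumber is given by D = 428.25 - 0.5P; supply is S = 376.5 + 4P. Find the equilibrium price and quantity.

Set D = S: 428.25 - 0.5P = 376.5 + 4P.
51.75 = 4.5P, so P* = 11.5.
Q* = 428.25 − 0.5(11.5) = 422.5.

P* = 11.5, Q* = 422.5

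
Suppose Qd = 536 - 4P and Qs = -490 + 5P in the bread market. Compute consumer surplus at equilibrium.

Consumer surplus = 800

Equilibrium: 536 - 4P = -490 + 5P gives P* = 114, Q* = 80.
Demand choke price (Qd = 0): P = 134.
CS = ½(134 − 114)(80) = 800.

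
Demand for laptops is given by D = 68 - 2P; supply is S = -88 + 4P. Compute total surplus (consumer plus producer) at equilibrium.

Equilibrium: 68 - 2P = -88 + 4P gives P* = 26, Q* = 16.
Demand choke price: P = 34; supply starts at P = 22.
CS = ½(34 − 26)(16) = 64; PS = ½(26 − 22)(16) = 32.

Total surplus = 96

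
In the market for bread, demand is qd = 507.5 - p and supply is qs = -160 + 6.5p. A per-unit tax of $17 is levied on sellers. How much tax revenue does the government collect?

Pre-tax equilibrium: p* = 89, q* = 418.5.
Tax on sellers shifts supply to qs = -160 + 6.5(p − 17) = -270.5 + 6.5p.
507.5 - p = -270.5 + 6.5p gives buyer price pb = 1556/15; sellers receive ps = 1556/15 − 17 = 1301/15.
New quantity: q = 507.5 − 1(1556/15) = 12113/30.
Revenue = 17 × 12113/30 = 205921/30.

Tax revenue = 205921/30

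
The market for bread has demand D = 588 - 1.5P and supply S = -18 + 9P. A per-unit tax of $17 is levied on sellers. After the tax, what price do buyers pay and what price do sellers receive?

Buyers pay 506/7, sellers receive 387/7

Pre-tax equilibrium: P* = 404/7, Q* = 3510/7.
Tax on sellers shifts supply to S = -18 + 9(P − 17) = -171 + 9P.
588 - 1.5P = -171 + 9P gives buyer price Pb = 506/7; sellers receive Ps = 506/7 − 17 = 387/7.
New quantity: Q = 588 − 1.5(506/7) = 3357/7.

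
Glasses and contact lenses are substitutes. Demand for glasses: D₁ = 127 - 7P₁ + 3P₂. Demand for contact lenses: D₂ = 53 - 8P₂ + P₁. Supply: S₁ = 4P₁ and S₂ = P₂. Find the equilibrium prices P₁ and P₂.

P₁ = 13.5625, P₂ = 355/48

Market 1: 127 - 7P₁ + 3P₂ = 4P₁ → 11P₁ - 3P₂ = 127.
Market 2: 9P₂ - P₁ = 53.
Eliminating P₂: 9×(1) + 3×(2) gives 96P₁ = 1302, so P₁ = 13.5625.
Back-substitute into (2): P₂ = (53 + 1×13.5625) / 9 = 355/48.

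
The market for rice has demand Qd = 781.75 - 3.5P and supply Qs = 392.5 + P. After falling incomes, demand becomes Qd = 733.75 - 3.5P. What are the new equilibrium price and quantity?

P' = 455/6, Q' = 1405/3

Original equilibrium: P* = 86.5, Q* = 479.
New equilibrium: 733.75 - 3.5P = 392.5 + P, so 341.25 = 4.5P and P' = 455/6; Q' = 733.75 − 3.5(455/6) = 1405/3.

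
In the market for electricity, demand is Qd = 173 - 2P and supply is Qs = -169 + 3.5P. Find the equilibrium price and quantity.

P* = 684/11, Q* = 535/11

Set Qd = Qs: 173 - 2P = -169 + 3.5P.
342 = 5.5P, so P* = 684/11.
Q* = 173 − 2(684/11) = 535/11.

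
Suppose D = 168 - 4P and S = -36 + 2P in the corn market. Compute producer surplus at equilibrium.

Equilibrium: 168 - 4P = -36 + 2P gives P* = 34, Q* = 32.
Supply starts at P = 18 (where S = 0).
PS = ½(34 − 18)(32) = 256.

Producer surplus = 256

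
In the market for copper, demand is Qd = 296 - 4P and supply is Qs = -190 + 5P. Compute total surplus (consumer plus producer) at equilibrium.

Equilibrium: 296 - 4P = -190 + 5P gives P* = 54, Q* = 80.
Demand choke price: P = 74; supply starts at P = 38.
CS = ½(74 − 54)(80) = 800; PS = ½(54 − 38)(80) = 640.

Total surplus = 1440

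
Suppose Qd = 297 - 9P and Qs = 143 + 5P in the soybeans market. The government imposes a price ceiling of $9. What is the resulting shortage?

Shortage = 28

Equilibrium price would be P* = 11, so the ceiling at 9 binds.
At P = 9: Qd = 297 − 9(9) = 216, Qs = 143 + 5(9) = 188.
Shortage = 216 − 188 = 28.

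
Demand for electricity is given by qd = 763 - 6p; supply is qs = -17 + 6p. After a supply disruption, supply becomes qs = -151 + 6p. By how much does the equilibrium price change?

Original equilibrium: p* = 65, q* = 373.
New equilibrium: 763 - 6p = -151 + 6p, so 914 = 12p and p' = 457/6; q' = 763 − 6(457/6) = 306.
Change in price: 457/6 − 65 = 67/6.

Δp = 67/6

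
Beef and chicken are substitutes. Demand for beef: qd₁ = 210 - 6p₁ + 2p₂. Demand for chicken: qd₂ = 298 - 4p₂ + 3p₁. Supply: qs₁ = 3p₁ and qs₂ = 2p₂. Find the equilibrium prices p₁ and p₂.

Market 1: 210 - 6p₁ + 2p₂ = 3p₁ → 9p₁ - 2p₂ = 210.
Market 2: 6p₂ - 3p₁ = 298.
Eliminating p₂: 6×(1) + 2×(2) gives 48p₁ = 1856, so p₁ = 116/3.
Back-substitute into (2): p₂ = (298 + 3×116/3) / 6 = 69.

p₁ = 116/3, p₂ = 69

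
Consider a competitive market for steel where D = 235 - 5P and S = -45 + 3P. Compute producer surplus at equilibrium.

Producer surplus = 600

Equilibrium: 235 - 5P = -45 + 3P gives P* = 35, Q* = 60.
Supply starts at P = 15 (where S = 0).
PS = ½(35 − 15)(60) = 600.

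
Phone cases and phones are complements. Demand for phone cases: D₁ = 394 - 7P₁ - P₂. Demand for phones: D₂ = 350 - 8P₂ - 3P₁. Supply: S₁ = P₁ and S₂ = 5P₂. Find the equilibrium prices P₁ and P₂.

Market 1: 394 - 7P₁ - P₂ = P₁ → 8P₁ + P₂ = 394.
Market 2: 13P₂ + 3P₁ = 350.
Eliminating P₂: 13×(1) − 1×(2) gives 101P₁ = 4772, so P₁ = 4772/101.
Back-substitute into (2): P₂ = (350 − 3×4772/101) / 13 = 1618/101.

P₁ = 4772/101, P₂ = 1618/101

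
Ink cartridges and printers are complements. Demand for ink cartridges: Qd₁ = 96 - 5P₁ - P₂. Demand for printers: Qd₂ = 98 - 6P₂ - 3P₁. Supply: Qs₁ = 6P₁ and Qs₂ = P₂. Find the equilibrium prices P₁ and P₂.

Market 1: 96 - 5P₁ - P₂ = 6P₁ → 11P₁ + P₂ = 96.
Market 2: 7P₂ + 3P₁ = 98.
Eliminating P₂: 7×(1) − 1×(2) gives 74P₁ = 574, so P₁ = 287/37.
Back-substitute into (2): P₂ = (98 − 3×287/37) / 7 = 395/37.

P₁ = 287/37, P₂ = 395/37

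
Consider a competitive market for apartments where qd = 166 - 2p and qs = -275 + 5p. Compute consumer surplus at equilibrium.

Equilibrium: 166 - 2p = -275 + 5p gives p* = 63, q* = 40.
Demand choke price (qd = 0): p = 83.
CS = ½(83 − 63)(40) = 400.

Consumer surplus = 400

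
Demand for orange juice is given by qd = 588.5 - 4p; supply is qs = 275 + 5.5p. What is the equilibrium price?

Set qd = qs: 588.5 - 4p = 275 + 5.5p.
313.5 = 9.5p, so p* = 33.
q* = 588.5 − 4(33) = 456.5.

p* = 33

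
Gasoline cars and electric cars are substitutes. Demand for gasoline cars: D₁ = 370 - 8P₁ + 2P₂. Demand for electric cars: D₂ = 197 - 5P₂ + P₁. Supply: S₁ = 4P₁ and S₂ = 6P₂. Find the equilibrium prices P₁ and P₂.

Market 1: 370 - 8P₁ + 2P₂ = 4P₁ → 12P₁ - 2P₂ = 370.
Market 2: 11P₂ - P₁ = 197.
Eliminating P₂: 11×(1) + 2×(2) gives 130P₁ = 4464, so P₁ = 2232/65.
Back-substitute into (2): P₂ = (197 + 1×2232/65) / 11 = 1367/65.

P₁ = 2232/65, P₂ = 1367/65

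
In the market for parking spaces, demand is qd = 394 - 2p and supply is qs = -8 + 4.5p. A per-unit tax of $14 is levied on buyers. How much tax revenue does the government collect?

Pre-tax equilibrium: p* = 804/13, q* = 3514/13.
Tax on buyers shifts demand to qd = 394 − 2(p + 14) = 366 - 2p.
366 - 2p = -8 + 4.5p gives seller price ps = 748/13; buyers pay pb = 748/13 + 14 = 930/13.
New quantity: q = 394 − 2(930/13) = 3262/13.
Revenue = 14 × 3262/13 = 45668/13.

Tax revenue = 45668/13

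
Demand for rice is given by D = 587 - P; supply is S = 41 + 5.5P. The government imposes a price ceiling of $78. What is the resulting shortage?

Equilibrium price would be P* = 84, so the ceiling at 78 binds.
At P = 78: D = 587 − 1(78) = 509, S = 41 + 5.5(78) = 470.
Shortage = 509 − 470 = 39.

Shortage = 39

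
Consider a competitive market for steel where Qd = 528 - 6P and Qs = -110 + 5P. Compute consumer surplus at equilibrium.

Consumer surplus = 2700

Equilibrium: 528 - 6P = -110 + 5P gives P* = 58, Q* = 180.
Demand choke price (Qd = 0): P = 88.
CS = ½(88 − 58)(180) = 2700.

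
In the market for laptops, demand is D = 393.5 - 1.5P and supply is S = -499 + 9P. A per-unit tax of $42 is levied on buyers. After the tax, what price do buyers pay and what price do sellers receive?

Pre-tax equilibrium: P* = 85, Q* = 266.
Tax on buyers shifts demand to D = 393.5 − 1.5(P + 42) = 330.5 - 1.5P.
330.5 - 1.5P = -499 + 9P gives seller price Ps = 79; buyers pay Pb = 79 + 42 = 121.
New quantity: Q = 393.5 − 1.5(121) = 212.

Buyers pay $121, sellers receive $79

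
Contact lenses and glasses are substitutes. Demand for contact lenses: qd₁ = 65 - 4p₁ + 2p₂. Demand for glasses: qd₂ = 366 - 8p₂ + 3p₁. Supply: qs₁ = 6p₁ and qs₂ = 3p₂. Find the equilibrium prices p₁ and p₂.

Market 1: 65 - 4p₁ + 2p₂ = 6p₁ → 10p₁ - 2p₂ = 65.
Market 2: 11p₂ - 3p₁ = 366.
Eliminating p₂: 11×(1) + 2×(2) gives 104p₁ = 1447, so p₁ = 1447/104.
Back-substitute into (2): p₂ = (366 + 3×1447/104) / 11 = 3855/104.

p₁ = 1447/104, p₂ = 3855/104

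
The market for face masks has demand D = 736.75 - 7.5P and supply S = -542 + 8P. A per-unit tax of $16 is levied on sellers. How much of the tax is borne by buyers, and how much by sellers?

Buyers bear 256/31, sellers bear 240/31

Pre-tax equilibrium: P* = 82.5, Q* = 118.
Tax on sellers shifts supply to S = -542 + 8(P − 16) = -670 + 8P.
736.75 - 7.5P = -670 + 8P gives buyer price Pb = 5627/62; sellers receive Ps = 5627/62 − 16 = 4635/62.
New quantity: Q = 736.75 − 7.5(5627/62) = 1738/31.
Buyer burden = 5627/62 − 82.5 = 256/31; seller burden = 82.5 − 4635/62 = 240/31.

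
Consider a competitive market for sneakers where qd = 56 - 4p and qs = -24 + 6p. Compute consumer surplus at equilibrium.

Equilibrium: 56 - 4p = -24 + 6p gives p* = 8, q* = 24.
Demand choke price (qd = 0): p = 14.
CS = ½(14 − 8)(24) = 72.

Consumer surplus = 72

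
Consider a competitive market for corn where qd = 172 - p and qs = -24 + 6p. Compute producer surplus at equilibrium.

Equilibrium: 172 - p = -24 + 6p gives p* = 28, q* = 144.
Supply starts at p = 4 (where qs = 0).
PS = ½(28 − 4)(144) = 1728.

Producer surplus = 1728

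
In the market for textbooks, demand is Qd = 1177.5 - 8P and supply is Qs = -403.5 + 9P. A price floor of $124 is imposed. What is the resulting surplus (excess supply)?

Surplus = 527

Equilibrium price would be P* = 93, so the floor at 124 binds.
At P = 124: Qd = 185.5, Qs = 712.5.
Surplus = 712.5 − 185.5 = 527.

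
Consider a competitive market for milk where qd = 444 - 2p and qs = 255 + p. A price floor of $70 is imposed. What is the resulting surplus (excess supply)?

Equilibrium price would be p* = 63, so the floor at 70 binds.
At p = 70: qd = 304, qs = 325.
Surplus = 325 − 304 = 21.

Surplus = 21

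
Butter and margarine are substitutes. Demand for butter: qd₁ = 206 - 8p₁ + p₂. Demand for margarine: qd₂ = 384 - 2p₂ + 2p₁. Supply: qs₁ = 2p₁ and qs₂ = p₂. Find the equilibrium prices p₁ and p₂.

Market 1: 206 - 8p₁ + p₂ = 2p₁ → 10p₁ - p₂ = 206.
Market 2: 3p₂ - 2p₁ = 384.
Eliminating p₂: 3×(1) + 1×(2) gives 28p₁ = 1002, so p₁ = 501/14.
Back-substitute into (2): p₂ = (384 + 2×501/14) / 3 = 1063/7.

p₁ = 501/14, p₂ = 1063/7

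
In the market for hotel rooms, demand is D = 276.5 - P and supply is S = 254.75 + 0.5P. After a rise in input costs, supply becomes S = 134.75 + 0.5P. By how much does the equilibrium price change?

ΔP = 80

Original equilibrium: P* = 14.5, Q* = 262.
New equilibrium: 276.5 - P = 134.75 + 0.5P, so 141.75 = 1.5P and P' = 94.5; Q' = 276.5 − 1(94.5) = 182.
Change in price: 94.5 − 14.5 = 80.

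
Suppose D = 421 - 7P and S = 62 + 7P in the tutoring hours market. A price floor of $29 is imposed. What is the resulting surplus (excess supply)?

Surplus = 47

Equilibrium price would be P* = 359/14, so the floor at 29 binds.
At P = 29: D = 218, S = 265.
Surplus = 265 − 218 = 47.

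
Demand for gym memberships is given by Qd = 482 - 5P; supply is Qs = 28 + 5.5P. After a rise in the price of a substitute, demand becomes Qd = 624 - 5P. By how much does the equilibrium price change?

Original equilibrium: P* = 908/21, Q* = 5582/21.
New equilibrium: 624 - 5P = 28 + 5.5P, so 596 = 10.5P and P' = 1192/21; Q' = 624 − 5(1192/21) = 7144/21.
Change in price: 1192/21 − 908/21 = 284/21.

ΔP = 284/21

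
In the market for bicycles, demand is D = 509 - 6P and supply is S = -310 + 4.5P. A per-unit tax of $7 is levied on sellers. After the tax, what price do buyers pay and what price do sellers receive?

Pre-tax equilibrium: P* = 78, Q* = 41.
Tax on sellers shifts supply to S = -310 + 4.5(P − 7) = -341.5 + 4.5P.
509 - 6P = -341.5 + 4.5P gives buyer price Pb = 81; sellers receive Ps = 81 − 7 = 74.
New quantity: Q = 509 − 6(81) = 23.

Buyers pay $81, sellers receive $74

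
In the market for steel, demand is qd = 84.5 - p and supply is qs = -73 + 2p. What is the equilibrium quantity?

q* = 32

Set qd = qs: 84.5 - p = -73 + 2p.
157.5 = 3p, so p* = 52.5.
q* = 84.5 − 1(52.5) = 32.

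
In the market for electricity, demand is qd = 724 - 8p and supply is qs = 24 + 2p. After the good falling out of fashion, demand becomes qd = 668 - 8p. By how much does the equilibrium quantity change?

Original equilibrium: p* = 70, q* = 164.
New equilibrium: 668 - 8p = 24 + 2p, so 644 = 10p and p' = 64.4; q' = 668 − 8(64.4) = 152.8.
Change in quantity: 152.8 − 164 = -11.2.

Δq = -11.2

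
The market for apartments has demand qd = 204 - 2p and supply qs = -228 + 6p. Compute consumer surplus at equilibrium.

Equilibrium: 204 - 2p = -228 + 6p gives p* = 54, q* = 96.
Demand choke price (qd = 0): p = 102.
CS = ½(102 − 54)(96) = 2304.

Consumer surplus = 2304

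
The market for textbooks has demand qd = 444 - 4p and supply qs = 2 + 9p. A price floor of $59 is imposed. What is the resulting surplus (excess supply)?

Surplus = 325

Equilibrium price would be p* = 34, so the floor at 59 binds.
At p = 59: qd = 208, qs = 533.
Surplus = 533 − 208 = 325.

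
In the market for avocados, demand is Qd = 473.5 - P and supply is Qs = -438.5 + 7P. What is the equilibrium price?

Set Qd = Qs: 473.5 - P = -438.5 + 7P.
912 = 8P, so P* = 114.
Q* = 473.5 − 1(114) = 359.5.

P* = 114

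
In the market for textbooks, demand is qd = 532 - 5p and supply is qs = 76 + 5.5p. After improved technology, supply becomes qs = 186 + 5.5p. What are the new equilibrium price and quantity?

p' = 692/21, q' = 7712/21

Original equilibrium: p* = 304/7, q* = 2204/7.
New equilibrium: 532 - 5p = 186 + 5.5p, so 346 = 10.5p and p' = 692/21; q' = 532 − 5(692/21) = 7712/21.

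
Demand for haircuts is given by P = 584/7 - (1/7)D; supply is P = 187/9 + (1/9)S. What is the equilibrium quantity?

Q* = 246.6875

Set the two price expressions equal: 584/7 - (1/7)Q = 187/9 + (1/9)Q.
3947/63 = (16/63)Q, so Q* = 246.6875.
P* = 584/7 − (1/7)(246.6875) = 48.1875.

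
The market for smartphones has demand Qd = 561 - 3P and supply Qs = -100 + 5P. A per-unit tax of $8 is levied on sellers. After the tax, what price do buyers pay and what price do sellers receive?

Buyers pay $87.625, sellers receive $79.625

Pre-tax equilibrium: P* = 82.625, Q* = 313.125.
Tax on sellers shifts supply to Qs = -100 + 5(P − 8) = -140 + 5P.
561 - 3P = -140 + 5P gives buyer price Pb = 87.625; sellers receive Ps = 87.625 − 8 = 79.625.
New quantity: Q = 561 − 3(87.625) = 298.125.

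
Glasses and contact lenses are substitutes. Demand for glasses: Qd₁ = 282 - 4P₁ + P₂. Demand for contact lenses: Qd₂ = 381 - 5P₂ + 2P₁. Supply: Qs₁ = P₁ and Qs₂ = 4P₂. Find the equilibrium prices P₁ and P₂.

P₁ = 2919/43, P₂ = 2469/43

Market 1: 282 - 4P₁ + P₂ = P₁ → 5P₁ - P₂ = 282.
Market 2: 9P₂ - 2P₁ = 381.
Eliminating P₂: 9×(1) + 1×(2) gives 43P₁ = 2919, so P₁ = 2919/43.
Back-substitute into (2): P₂ = (381 + 2×2919/43) / 9 = 2469/43.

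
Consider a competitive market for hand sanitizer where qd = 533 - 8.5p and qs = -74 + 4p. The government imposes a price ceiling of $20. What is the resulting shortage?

Equilibrium price would be p* = 48.56, so the ceiling at 20 binds.
At p = 20: qd = 533 − 8.5(20) = 363, qs = -74 + 4(20) = 6.
Shortage = 363 − 6 = 357.

Shortage = 357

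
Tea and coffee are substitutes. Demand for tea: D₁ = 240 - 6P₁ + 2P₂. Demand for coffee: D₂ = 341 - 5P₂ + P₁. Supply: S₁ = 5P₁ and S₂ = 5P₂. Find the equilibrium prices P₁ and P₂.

Market 1: 240 - 6P₁ + 2P₂ = 5P₁ → 11P₁ - 2P₂ = 240.
Market 2: 10P₂ - P₁ = 341.
Eliminating P₂: 10×(1) + 2×(2) gives 108P₁ = 3082, so P₁ = 1541/54.
Back-substitute into (2): P₂ = (341 + 1×1541/54) / 10 = 3991/108.

P₁ = 1541/54, P₂ = 3991/108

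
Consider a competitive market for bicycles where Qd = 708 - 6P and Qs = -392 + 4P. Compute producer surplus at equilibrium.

Producer surplus = 288

Equilibrium: 708 - 6P = -392 + 4P gives P* = 110, Q* = 48.
Supply starts at P = 98 (where Qs = 0).
PS = ½(110 − 98)(48) = 288.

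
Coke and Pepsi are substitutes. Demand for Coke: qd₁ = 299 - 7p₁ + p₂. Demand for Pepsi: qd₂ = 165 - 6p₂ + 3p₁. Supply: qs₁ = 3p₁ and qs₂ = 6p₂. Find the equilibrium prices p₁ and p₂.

p₁ = 417/13, p₂ = 283/13

Market 1: 299 - 7p₁ + p₂ = 3p₁ → 10p₁ - p₂ = 299.
Market 2: 12p₂ - 3p₁ = 165.
Eliminating p₂: 12×(1) + 1×(2) gives 117p₁ = 3753, so p₁ = 417/13.
Back-substitute into (2): p₂ = (165 + 3×417/13) / 12 = 283/13.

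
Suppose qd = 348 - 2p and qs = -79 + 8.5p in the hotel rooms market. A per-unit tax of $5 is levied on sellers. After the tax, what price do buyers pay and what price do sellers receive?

Buyers pay 313/7, sellers receive 278/7

Pre-tax equilibrium: p* = 122/3, q* = 800/3.
Tax on sellers shifts supply to qs = -79 + 8.5(p − 5) = -121.5 + 8.5p.
348 - 2p = -121.5 + 8.5p gives buyer price pb = 313/7; sellers receive ps = 313/7 − 5 = 278/7.
New quantity: q = 348 − 2(313/7) = 1810/7.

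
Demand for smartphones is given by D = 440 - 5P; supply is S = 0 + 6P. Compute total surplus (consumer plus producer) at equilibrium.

Equilibrium: 440 - 5P = 0 + 6P gives P* = 40, Q* = 240.
Demand choke price: P = 88; supply starts at P = 0.
CS = ½(88 − 40)(240) = 5760; PS = ½(40 − 0)(240) = 4800.

Total surplus = 10560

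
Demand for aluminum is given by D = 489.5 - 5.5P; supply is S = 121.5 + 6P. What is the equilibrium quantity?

Q* = 313.5

Set D = S: 489.5 - 5.5P = 121.5 + 6P.
368 = 11.5P, so P* = 32.
Q* = 489.5 − 5.5(32) = 313.5.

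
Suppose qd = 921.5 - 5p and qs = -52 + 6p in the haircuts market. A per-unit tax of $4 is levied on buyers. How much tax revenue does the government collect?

Pre-tax equilibrium: p* = 88.5, q* = 479.
Tax on buyers shifts demand to qd = 921.5 − 5(p + 4) = 901.5 - 5p.
901.5 - 5p = -52 + 6p gives seller price ps = 1907/22; buyers pay pb = 1907/22 + 4 = 1995/22.
New quantity: q = 921.5 − 5(1995/22) = 5149/11.
Revenue = 4 × 5149/11 = 20596/11.

Tax revenue = 20596/11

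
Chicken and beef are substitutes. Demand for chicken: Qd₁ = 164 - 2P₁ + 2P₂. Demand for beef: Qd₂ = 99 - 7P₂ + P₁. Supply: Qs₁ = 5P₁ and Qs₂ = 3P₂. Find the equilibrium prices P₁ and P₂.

P₁ = 919/34, P₂ = 857/68

Market 1: 164 - 2P₁ + 2P₂ = 5P₁ → 7P₁ - 2P₂ = 164.
Market 2: 10P₂ - P₁ = 99.
Eliminating P₂: 10×(1) + 2×(2) gives 68P₁ = 1838, so P₁ = 919/34.
Back-substitute into (2): P₂ = (99 + 1×919/34) / 10 = 857/68.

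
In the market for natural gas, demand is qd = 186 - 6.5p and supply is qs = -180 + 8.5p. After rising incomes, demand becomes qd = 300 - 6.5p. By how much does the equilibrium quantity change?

Δq = 64.6

Original equilibrium: p* = 24.4, q* = 27.4.
New equilibrium: 300 - 6.5p = -180 + 8.5p, so 480 = 15p and p' = 32; q' = 300 − 6.5(32) = 92.
Change in quantity: 92 − 27.4 = 64.6.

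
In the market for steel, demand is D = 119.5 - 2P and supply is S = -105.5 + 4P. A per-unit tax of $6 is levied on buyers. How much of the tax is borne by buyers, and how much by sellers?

Pre-tax equilibrium: P* = 37.5, Q* = 44.5.
Tax on buyers shifts demand to D = 119.5 − 2(P + 6) = 107.5 - 2P.
107.5 - 2P = -105.5 + 4P gives seller price Ps = 35.5; buyers pay Pb = 35.5 + 6 = 41.5.
New quantity: Q = 119.5 − 2(41.5) = 36.5.
Buyer burden = 41.5 − 37.5 = 4; seller burden = 37.5 − 35.5 = 2.

Buyers bear $4, sellers bear $2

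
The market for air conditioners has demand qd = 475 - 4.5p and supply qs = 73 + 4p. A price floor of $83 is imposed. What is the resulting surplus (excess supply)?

Equilibrium price would be p* = 804/17, so the floor at 83 binds.
At p = 83: qd = 101.5, qs = 405.
Surplus = 405 − 101.5 = 303.5.

Surplus = 303.5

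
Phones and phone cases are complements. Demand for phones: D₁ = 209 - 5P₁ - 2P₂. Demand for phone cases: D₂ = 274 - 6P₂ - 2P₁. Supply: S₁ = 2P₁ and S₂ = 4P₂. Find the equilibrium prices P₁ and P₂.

Market 1: 209 - 5P₁ - 2P₂ = 2P₁ → 7P₁ + 2P₂ = 209.
Market 2: 10P₂ + 2P₁ = 274.
Eliminating P₂: 10×(1) − 2×(2) gives 66P₁ = 1542, so P₁ = 257/11.
Back-substitute into (2): P₂ = (274 − 2×257/11) / 10 = 250/11.

P₁ = 257/11, P₂ = 250/11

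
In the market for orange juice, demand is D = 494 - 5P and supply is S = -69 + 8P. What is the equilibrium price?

Set D = S: 494 - 5P = -69 + 8P.
563 = 13P, so P* = 563/13.
Q* = 494 − 5(563/13) = 3607/13.

P* = 563/13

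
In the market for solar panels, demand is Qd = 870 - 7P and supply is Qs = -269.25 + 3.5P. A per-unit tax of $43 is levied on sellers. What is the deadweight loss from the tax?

Deadweight loss = 12943/6

Pre-tax equilibrium: P* = 108.5, Q* = 110.5.
Tax on sellers shifts supply to Qs = -269.25 + 3.5(P − 43) = -419.75 + 3.5P.
870 - 7P = -419.75 + 3.5P gives buyer price Pb = 737/6; sellers receive Ps = 737/6 − 43 = 479/6.
New quantity: Q = 870 − 7(737/6) = 61/6.
DWL = ½ × 43 × (110.5 − 61/6) = 12943/6.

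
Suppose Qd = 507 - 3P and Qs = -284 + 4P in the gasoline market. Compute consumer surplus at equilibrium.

Equilibrium: 507 - 3P = -284 + 4P gives P* = 113, Q* = 168.
Demand choke price (Qd = 0): P = 169.
CS = ½(169 − 113)(168) = 4704.

Consumer surplus = 4704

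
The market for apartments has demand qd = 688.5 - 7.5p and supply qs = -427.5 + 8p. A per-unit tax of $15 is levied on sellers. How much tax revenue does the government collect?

Tax revenue = 84105/62

Pre-tax equilibrium: p* = 72, q* = 148.5.
Tax on sellers shifts supply to qs = -427.5 + 8(p − 15) = -547.5 + 8p.
688.5 - 7.5p = -547.5 + 8p gives buyer price pb = 2472/31; sellers receive ps = 2472/31 − 15 = 2007/31.
New quantity: q = 688.5 − 7.5(2472/31) = 5607/62.
Revenue = 15 × 5607/62 = 84105/62.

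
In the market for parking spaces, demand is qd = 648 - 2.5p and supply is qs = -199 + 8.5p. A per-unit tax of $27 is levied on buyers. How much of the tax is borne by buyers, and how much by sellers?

Pre-tax equilibrium: p* = 77, q* = 455.5.
Tax on buyers shifts demand to qd = 648 − 2.5(p + 27) = 580.5 - 2.5p.
580.5 - 2.5p = -199 + 8.5p gives seller price ps = 1559/22; buyers pay pb = 1559/22 + 27 = 2153/22.
New quantity: q = 648 − 2.5(2153/22) = 17747/44.
Buyer burden = 2153/22 − 77 = 459/22; seller burden = 77 − 1559/22 = 135/22.

Buyers bear 459/22, sellers bear 135/22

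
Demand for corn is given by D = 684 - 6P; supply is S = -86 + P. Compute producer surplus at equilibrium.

Producer surplus = 288

Equilibrium: 684 - 6P = -86 + P gives P* = 110, Q* = 24.
Supply starts at P = 86 (where S = 0).
PS = ½(110 − 86)(24) = 288.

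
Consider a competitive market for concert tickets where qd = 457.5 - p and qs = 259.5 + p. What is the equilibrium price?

p* = 99

Set qd = qs: 457.5 - p = 259.5 + p.
198 = 2p, so p* = 99.
q* = 457.5 − 1(99) = 358.5.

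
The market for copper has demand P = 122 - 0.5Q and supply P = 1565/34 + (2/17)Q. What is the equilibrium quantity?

Set the two price expressions equal: 122 - 0.5Q = 1565/34 + (2/17)Q.
2583/34 = (21/34)Q, so Q* = 123.
P* = 122 − (0.5)(123) = 60.5.

Q* = 123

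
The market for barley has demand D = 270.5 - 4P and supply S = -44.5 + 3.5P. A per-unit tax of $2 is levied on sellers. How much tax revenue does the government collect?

Pre-tax equilibrium: P* = 42, Q* = 102.5.
Tax on sellers shifts supply to S = -44.5 + 3.5(P − 2) = -51.5 + 3.5P.
270.5 - 4P = -51.5 + 3.5P gives buyer price Pb = 644/15; sellers receive Ps = 644/15 − 2 = 614/15.
New quantity: Q = 270.5 − 4(644/15) = 2963/30.
Revenue = 2 × 2963/30 = 2963/15.

Tax revenue = 2963/15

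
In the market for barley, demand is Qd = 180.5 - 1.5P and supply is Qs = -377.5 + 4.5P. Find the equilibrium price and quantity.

Set Qd = Qs: 180.5 - 1.5P = -377.5 + 4.5P.
558 = 6P, so P* = 93.
Q* = 180.5 − 1.5(93) = 41.

P* = 93, Q* = 41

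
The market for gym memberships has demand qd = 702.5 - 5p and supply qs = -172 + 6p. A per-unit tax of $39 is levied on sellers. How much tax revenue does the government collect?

Pre-tax equilibrium: p* = 79.5, q* = 305.
Tax on sellers shifts supply to qs = -172 + 6(p − 39) = -406 + 6p.
702.5 - 5p = -406 + 6p gives buyer price pb = 2217/22; sellers receive ps = 2217/22 − 39 = 1359/22.
New quantity: q = 702.5 − 5(2217/22) = 2185/11.
Revenue = 39 × 2185/11 = 85215/11.

Tax revenue = 85215/11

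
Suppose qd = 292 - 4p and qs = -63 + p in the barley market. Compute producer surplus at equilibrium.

Producer surplus = 32

Equilibrium: 292 - 4p = -63 + p gives p* = 71, q* = 8.
Supply starts at p = 63 (where qs = 0).
PS = ½(71 − 63)(8) = 32.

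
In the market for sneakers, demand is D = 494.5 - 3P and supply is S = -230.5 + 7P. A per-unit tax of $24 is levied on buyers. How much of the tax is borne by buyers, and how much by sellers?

Buyers bear $16.8, sellers bear $7.2

Pre-tax equilibrium: P* = 72.5, Q* = 277.
Tax on buyers shifts demand to D = 494.5 − 3(P + 24) = 422.5 - 3P.
422.5 - 3P = -230.5 + 7P gives seller price Ps = 65.3; buyers pay Pb = 65.3 + 24 = 89.3.
New quantity: Q = 494.5 − 3(89.3) = 226.6.
Buyer burden = 89.3 − 72.5 = 16.8; seller burden = 72.5 − 65.3 = 7.2.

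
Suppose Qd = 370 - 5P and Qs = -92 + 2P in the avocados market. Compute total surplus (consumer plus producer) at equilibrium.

Equilibrium: 370 - 5P = -92 + 2P gives P* = 66, Q* = 40.
Demand choke price: P = 74; supply starts at P = 46.
CS = ½(74 − 66)(40) = 160; PS = ½(66 − 46)(40) = 400.

Total surplus = 560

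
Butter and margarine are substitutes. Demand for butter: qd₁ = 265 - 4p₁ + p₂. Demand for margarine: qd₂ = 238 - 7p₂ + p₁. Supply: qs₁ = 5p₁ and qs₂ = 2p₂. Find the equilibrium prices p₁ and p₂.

Market 1: 265 - 4p₁ + p₂ = 5p₁ → 9p₁ - p₂ = 265.
Market 2: 9p₂ - p₁ = 238.
Eliminating p₂: 9×(1) + 1×(2) gives 80p₁ = 2623, so p₁ = 32.7875.
Back-substitute into (2): p₂ = (238 + 1×32.7875) / 9 = 30.0875.

p₁ = 32.7875, p₂ = 30.0875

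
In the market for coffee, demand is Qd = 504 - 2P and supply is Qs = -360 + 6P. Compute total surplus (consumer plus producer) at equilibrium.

Total surplus = 27648

Equilibrium: 504 - 2P = -360 + 6P gives P* = 108, Q* = 288.
Demand choke price: P = 252; supply starts at P = 60.
CS = ½(252 − 108)(288) = 20736; PS = ½(108 − 60)(288) = 6912.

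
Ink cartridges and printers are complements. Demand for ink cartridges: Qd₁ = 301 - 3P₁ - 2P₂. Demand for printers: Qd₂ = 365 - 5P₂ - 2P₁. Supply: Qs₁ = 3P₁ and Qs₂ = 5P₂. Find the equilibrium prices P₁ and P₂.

P₁ = 285/7, P₂ = 397/14

Market 1: 301 - 3P₁ - 2P₂ = 3P₁ → 6P₁ + 2P₂ = 301.
Market 2: 10P₂ + 2P₁ = 365.
Eliminating P₂: 10×(1) − 2×(2) gives 56P₁ = 2280, so P₁ = 285/7.
Back-substitute into (2): P₂ = (365 − 2×285/7) / 10 = 397/14.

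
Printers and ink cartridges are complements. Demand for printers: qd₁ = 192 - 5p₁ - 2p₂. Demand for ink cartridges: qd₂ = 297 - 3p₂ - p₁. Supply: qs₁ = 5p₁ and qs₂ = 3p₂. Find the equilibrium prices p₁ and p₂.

Market 1: 192 - 5p₁ - 2p₂ = 5p₁ → 10p₁ + 2p₂ = 192.
Market 2: 6p₂ + p₁ = 297.
Eliminating p₂: 6×(1) − 2×(2) gives 58p₁ = 558, so p₁ = 279/29.
Back-substitute into (2): p₂ = (297 − 1×279/29) / 6 = 1389/29.

p₁ = 279/29, p₂ = 1389/29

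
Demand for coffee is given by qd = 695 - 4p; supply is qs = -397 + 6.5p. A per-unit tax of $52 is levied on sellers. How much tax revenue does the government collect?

Pre-tax equilibrium: p* = 104, q* = 279.
Tax on sellers shifts supply to qs = -397 + 6.5(p − 52) = -735 + 6.5p.
695 - 4p = -735 + 6.5p gives buyer price pb = 2860/21; sellers receive ps = 2860/21 − 52 = 1768/21.
New quantity: q = 695 − 4(2860/21) = 3155/21.
Revenue = 52 × 3155/21 = 164060/21.

Tax revenue = 164060/21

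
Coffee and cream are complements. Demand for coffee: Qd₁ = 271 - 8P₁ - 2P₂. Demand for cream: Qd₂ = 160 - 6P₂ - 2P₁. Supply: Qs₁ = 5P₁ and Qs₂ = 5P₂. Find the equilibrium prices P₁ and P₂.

P₁ = 2661/139, P₂ = 1538/139

Market 1: 271 - 8P₁ - 2P₂ = 5P₁ → 13P₁ + 2P₂ = 271.
Market 2: 11P₂ + 2P₁ = 160.
Eliminating P₂: 11×(1) − 2×(2) gives 139P₁ = 2661, so P₁ = 2661/139.
Back-substitute into (2): P₂ = (160 − 2×2661/139) / 11 = 1538/139.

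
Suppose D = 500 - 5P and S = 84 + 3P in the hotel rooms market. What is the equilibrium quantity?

Q* = 240

Set D = S: 500 - 5P = 84 + 3P.
416 = 8P, so P* = 52.
Q* = 500 − 5(52) = 240.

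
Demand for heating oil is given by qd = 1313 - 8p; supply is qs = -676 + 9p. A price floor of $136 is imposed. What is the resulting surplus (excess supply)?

Equilibrium price would be p* = 117, so the floor at 136 binds.
At p = 136: qd = 225, qs = 548.
Surplus = 548 − 225 = 323.

Surplus = 323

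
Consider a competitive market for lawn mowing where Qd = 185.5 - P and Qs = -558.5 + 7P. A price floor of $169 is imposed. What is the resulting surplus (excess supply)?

Equilibrium price would be P* = 93, so the floor at 169 binds.
At P = 169: Qd = 16.5, Qs = 624.5.
Surplus = 624.5 − 16.5 = 608.

Surplus = 608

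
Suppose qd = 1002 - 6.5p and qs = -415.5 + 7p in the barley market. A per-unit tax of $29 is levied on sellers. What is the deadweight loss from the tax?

Deadweight loss = 76531/54

Pre-tax equilibrium: p* = 105, q* = 319.5.
Tax on sellers shifts supply to qs = -415.5 + 7(p − 29) = -618.5 + 7p.
1002 - 6.5p = -618.5 + 7p gives buyer price pb = 3241/27; sellers receive ps = 3241/27 − 29 = 2458/27.
New quantity: q = 1002 − 6.5(3241/27) = 11975/54.
DWL = ½ × 29 × (319.5 − 11975/54) = 76531/54.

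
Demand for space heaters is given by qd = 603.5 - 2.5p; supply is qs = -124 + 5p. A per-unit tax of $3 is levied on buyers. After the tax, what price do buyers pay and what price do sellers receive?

Pre-tax equilibrium: p* = 97, q* = 361.
Tax on buyers shifts demand to qd = 603.5 − 2.5(p + 3) = 596 - 2.5p.
596 - 2.5p = -124 + 5p gives seller price ps = 96; buyers pay pb = 96 + 3 = 99.
New quantity: q = 603.5 − 2.5(99) = 356.

Buyers pay $99, sellers receive $96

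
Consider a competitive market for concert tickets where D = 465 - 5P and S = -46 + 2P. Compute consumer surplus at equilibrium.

Consumer surplus = 1000

Equilibrium: 465 - 5P = -46 + 2P gives P* = 73, Q* = 100.
Demand choke price (D = 0): P = 93.
CS = ½(93 − 73)(100) = 1000.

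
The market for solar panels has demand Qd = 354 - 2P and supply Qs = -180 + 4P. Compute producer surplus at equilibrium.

Equilibrium: 354 - 2P = -180 + 4P gives P* = 89, Q* = 176.
Supply starts at P = 45 (where Qs = 0).
PS = ½(89 − 45)(176) = 3872.

Producer surplus = 3872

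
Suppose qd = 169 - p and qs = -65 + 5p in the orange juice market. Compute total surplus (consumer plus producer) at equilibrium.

Equilibrium: 169 - p = -65 + 5p gives p* = 39, q* = 130.
Demand choke price: p = 169; supply starts at p = 13.
CS = ½(169 − 39)(130) = 8450; PS = ½(39 − 13)(130) = 1690.

Total surplus = 10140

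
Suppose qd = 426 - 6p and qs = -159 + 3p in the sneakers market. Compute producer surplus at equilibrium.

Equilibrium: 426 - 6p = -159 + 3p gives p* = 65, q* = 36.
Supply starts at p = 53 (where qs = 0).
PS = ½(65 − 53)(36) = 216.

Producer surplus = 216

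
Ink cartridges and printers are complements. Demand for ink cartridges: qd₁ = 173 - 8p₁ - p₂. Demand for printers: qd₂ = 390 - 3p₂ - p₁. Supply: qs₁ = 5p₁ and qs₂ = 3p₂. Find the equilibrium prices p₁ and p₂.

Market 1: 173 - 8p₁ - p₂ = 5p₁ → 13p₁ + p₂ = 173.
Market 2: 6p₂ + p₁ = 390.
Eliminating p₂: 6×(1) − 1×(2) gives 77p₁ = 648, so p₁ = 648/77.
Back-substitute into (2): p₂ = (390 − 1×648/77) / 6 = 4897/77.

p₁ = 648/77, p₂ = 4897/77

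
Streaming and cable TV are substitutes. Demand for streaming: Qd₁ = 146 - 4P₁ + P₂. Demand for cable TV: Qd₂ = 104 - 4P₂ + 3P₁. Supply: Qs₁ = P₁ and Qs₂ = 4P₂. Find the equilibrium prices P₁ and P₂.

P₁ = 1272/37, P₂ = 958/37

Market 1: 146 - 4P₁ + P₂ = P₁ → 5P₁ - P₂ = 146.
Market 2: 8P₂ - 3P₁ = 104.
Eliminating P₂: 8×(1) + 1×(2) gives 37P₁ = 1272, so P₁ = 1272/37.
Back-substitute into (2): P₂ = (104 + 3×1272/37) / 8 = 958/37.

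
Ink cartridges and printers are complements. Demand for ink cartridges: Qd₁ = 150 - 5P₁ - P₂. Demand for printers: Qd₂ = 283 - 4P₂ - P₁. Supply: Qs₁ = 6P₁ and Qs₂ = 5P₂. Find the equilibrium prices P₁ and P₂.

P₁ = 1067/98, P₂ = 2963/98

Market 1: 150 - 5P₁ - P₂ = 6P₁ → 11P₁ + P₂ = 150.
Market 2: 9P₂ + P₁ = 283.
Eliminating P₂: 9×(1) − 1×(2) gives 98P₁ = 1067, so P₁ = 1067/98.
Back-substitute into (2): P₂ = (283 − 1×1067/98) / 9 = 2963/98.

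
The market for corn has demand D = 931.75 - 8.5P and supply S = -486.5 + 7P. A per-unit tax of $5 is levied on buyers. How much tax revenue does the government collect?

Pre-tax equilibrium: P* = 91.5, Q* = 154.
Tax on buyers shifts demand to D = 931.75 − 8.5(P + 5) = 889.25 - 8.5P.
889.25 - 8.5P = -486.5 + 7P gives seller price Ps = 5503/62; buyers pay Pb = 5503/62 + 5 = 5813/62.
New quantity: Q = 931.75 − 8.5(5813/62) = 4179/31.
Revenue = 5 × 4179/31 = 20895/31.

Tax revenue = 20895/31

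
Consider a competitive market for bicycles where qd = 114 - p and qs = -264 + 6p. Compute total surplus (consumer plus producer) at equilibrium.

Equilibrium: 114 - p = -264 + 6p gives p* = 54, q* = 60.
Demand choke price: p = 114; supply starts at p = 44.
CS = ½(114 − 54)(60) = 1800; PS = ½(54 − 44)(60) = 300.

Total surplus = 2100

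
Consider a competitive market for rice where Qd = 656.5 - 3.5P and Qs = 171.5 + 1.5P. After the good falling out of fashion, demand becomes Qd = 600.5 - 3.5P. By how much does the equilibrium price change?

Original equilibrium: P* = 97, Q* = 317.
New equilibrium: 600.5 - 3.5P = 171.5 + 1.5P, so 429 = 5P and P' = 85.8; Q' = 600.5 − 3.5(85.8) = 300.2.
Change in price: 85.8 − 97 = -11.2.

ΔP = -11.2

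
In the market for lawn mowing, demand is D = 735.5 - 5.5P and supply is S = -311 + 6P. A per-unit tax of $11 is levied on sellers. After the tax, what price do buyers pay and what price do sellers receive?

Pre-tax equilibrium: P* = 91, Q* = 235.
Tax on sellers shifts supply to S = -311 + 6(P − 11) = -377 + 6P.
735.5 - 5.5P = -377 + 6P gives buyer price Pb = 2225/23; sellers receive Ps = 2225/23 − 11 = 1972/23.
New quantity: Q = 735.5 − 5.5(2225/23) = 4679/23.

Buyers pay 2225/23, sellers receive 1972/23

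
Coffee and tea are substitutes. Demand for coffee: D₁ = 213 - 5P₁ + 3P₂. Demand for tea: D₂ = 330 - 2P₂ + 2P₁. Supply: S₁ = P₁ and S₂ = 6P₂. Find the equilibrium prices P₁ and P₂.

Market 1: 213 - 5P₁ + 3P₂ = P₁ → 6P₁ - 3P₂ = 213.
Market 2: 8P₂ - 2P₁ = 330.
Eliminating P₂: 8×(1) + 3×(2) gives 42P₁ = 2694, so P₁ = 449/7.
Back-substitute into (2): P₂ = (330 + 2×449/7) / 8 = 401/7.

P₁ = 449/7, P₂ = 401/7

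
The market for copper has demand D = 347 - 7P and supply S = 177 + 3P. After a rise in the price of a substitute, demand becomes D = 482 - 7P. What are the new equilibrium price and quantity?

Original equilibrium: P* = 17, Q* = 228.
New equilibrium: 482 - 7P = 177 + 3P, so 305 = 10P and P' = 30.5; Q' = 482 − 7(30.5) = 268.5.

P' = 30.5, Q' = 268.5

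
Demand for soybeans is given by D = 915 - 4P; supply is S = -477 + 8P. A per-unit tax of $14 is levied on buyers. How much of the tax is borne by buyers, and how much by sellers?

Buyers bear 28/3, sellers bear 14/3

Pre-tax equilibrium: P* = 116, Q* = 451.
Tax on buyers shifts demand to D = 915 − 4(P + 14) = 859 - 4P.
859 - 4P = -477 + 8P gives seller price Ps = 334/3; buyers pay Pb = 334/3 + 14 = 376/3.
New quantity: Q = 915 − 4(376/3) = 1241/3.
Buyer burden = 376/3 − 116 = 28/3; seller burden = 116 − 334/3 = 14/3.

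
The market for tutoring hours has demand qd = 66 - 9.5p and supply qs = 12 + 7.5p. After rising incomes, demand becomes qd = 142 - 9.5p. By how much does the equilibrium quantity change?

Δq = 570/17

Original equilibrium: p* = 54/17, q* = 609/17.
New equilibrium: 142 - 9.5p = 12 + 7.5p, so 130 = 17p and p' = 130/17; q' = 142 − 9.5(130/17) = 1179/17.
Change in quantity: 1179/17 − 609/17 = 570/17.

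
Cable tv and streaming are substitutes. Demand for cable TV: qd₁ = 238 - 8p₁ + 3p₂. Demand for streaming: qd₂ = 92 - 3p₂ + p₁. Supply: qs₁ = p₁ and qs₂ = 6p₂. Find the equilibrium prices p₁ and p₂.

p₁ = 31, p₂ = 41/3

Market 1: 238 - 8p₁ + 3p₂ = p₁ → 9p₁ - 3p₂ = 238.
Market 2: 9p₂ - p₁ = 92.
Eliminating p₂: 9×(1) + 3×(2) gives 78p₁ = 2418, so p₁ = 31.
Back-substitute into (2): p₂ = (92 + 1×31) / 9 = 41/3.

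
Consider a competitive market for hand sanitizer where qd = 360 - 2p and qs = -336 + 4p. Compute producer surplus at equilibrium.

Producer surplus = 2048

Equilibrium: 360 - 2p = -336 + 4p gives p* = 116, q* = 128.
Supply starts at p = 84 (where qs = 0).
PS = ½(116 − 84)(128) = 2048.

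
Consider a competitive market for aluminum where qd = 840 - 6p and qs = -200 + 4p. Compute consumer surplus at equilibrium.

Equilibrium: 840 - 6p = -200 + 4p gives p* = 104, q* = 216.
Demand choke price (qd = 0): p = 140.
CS = ½(140 − 104)(216) = 3888.

Consumer surplus = 3888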